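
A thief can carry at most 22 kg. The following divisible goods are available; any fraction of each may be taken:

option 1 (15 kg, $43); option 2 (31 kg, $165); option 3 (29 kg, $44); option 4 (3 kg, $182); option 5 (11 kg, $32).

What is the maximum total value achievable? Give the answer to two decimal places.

Take in order of value per unit:
- option 4 (182/3 per unit): all 3 → value 182, running total 182.00
- option 2 (165/31 per unit): 19 of 31 → value 19×165/31 = 101.1290, running total 283.13
Total 283.13.

283.13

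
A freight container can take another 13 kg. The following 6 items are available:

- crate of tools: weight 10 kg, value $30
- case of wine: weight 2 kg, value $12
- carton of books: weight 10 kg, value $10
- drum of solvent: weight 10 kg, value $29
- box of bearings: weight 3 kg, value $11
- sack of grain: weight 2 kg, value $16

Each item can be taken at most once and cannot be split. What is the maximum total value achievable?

$46

Check high-value combinations within 13 kg:
- crate of tools+sack of grain: weight 10+2=12, value 30+16=46
- drum of solvent+sack of grain: weight 10+2=12, value 29+16=45
- crate of tools+case of wine: weight 10+2=12, value 30+12=42
Best: $46.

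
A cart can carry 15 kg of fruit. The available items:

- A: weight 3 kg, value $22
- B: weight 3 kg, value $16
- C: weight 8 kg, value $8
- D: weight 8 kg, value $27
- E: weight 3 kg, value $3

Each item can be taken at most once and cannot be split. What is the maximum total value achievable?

Check high-value combinations within 15 kg:
- A+B+D: weight 3+3+8=14, value 22+16+27=65
- A+D+E: weight 3+8+3=14, value 22+27+3=52
- A+D: weight 3+8=11, value 22+27=49
- A+B+C: weight 3+3+8=14, value 22+16+8=46
Best: $65.

$65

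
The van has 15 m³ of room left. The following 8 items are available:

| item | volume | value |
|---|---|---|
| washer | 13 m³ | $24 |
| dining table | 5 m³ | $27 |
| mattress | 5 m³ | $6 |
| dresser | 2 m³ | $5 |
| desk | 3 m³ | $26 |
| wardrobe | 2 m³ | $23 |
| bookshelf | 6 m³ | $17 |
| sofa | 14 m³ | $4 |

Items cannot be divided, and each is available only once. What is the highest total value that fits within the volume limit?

Check high-value combinations within 15 m³:
- dining table+mattress+desk+wardrobe: volume 5+5+3+2=15, value 27+6+26+23=82
- dining table+dresser+desk+wardrobe: volume 5+2+3+2=12, value 27+5+26+23=81
- dining table+desk+wardrobe: volume 5+3+2=10, value 27+26+23=76
- dining table+dresser+wardrobe+bookshelf: volume 5+2+2+6=15, value 27+5+23+17=72
- dresser+desk+wardrobe+bookshelf: volume 2+3+2+6=13, value 5+26+23+17=71
Best: $82.

$82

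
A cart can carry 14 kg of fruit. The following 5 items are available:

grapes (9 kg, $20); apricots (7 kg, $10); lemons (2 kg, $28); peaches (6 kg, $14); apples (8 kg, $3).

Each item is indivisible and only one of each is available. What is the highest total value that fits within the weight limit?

This is a 0/1 knapsack; check combinations near the capacity.
- grapes+lemons: weight 9+2=11, value 20+28=48
- lemons+peaches: weight 2+6=8, value 28+14=42
- apricots+lemons: weight 7+2=9, value 10+28=38
- lemons+apples: weight 2+8=10, value 28+3=31
- lemons: weight 2, value 28
Best: $48.

$48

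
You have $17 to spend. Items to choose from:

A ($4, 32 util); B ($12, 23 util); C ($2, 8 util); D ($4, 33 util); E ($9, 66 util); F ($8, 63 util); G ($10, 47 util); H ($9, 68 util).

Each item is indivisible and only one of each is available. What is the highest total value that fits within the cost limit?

133 util

This is a 0/1 knapsack; check combinations near the capacity.
- A+D+H: cost 4+4+9=17, value 32+33+68=133
- A+D+E: cost 4+4+9=17, value 32+33+66=131
- F+H: cost 8+9=17, value 63+68=131
- E+F: cost 9+8=17, value 66+63=129
Best: 133 util.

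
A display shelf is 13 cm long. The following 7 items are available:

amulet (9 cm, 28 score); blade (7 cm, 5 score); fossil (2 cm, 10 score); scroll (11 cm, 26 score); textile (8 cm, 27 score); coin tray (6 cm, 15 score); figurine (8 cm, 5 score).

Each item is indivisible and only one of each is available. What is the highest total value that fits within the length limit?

Check high-value combinations within 13 cm:
- amulet+fossil: length 9+2=11, value 28+10=38
- fossil+textile: length 2+8=10, value 10+27=37
- fossil+scroll: length 2+11=13, value 10+26=36
- amulet: length 9, value 28
Best: 38 score.

38 score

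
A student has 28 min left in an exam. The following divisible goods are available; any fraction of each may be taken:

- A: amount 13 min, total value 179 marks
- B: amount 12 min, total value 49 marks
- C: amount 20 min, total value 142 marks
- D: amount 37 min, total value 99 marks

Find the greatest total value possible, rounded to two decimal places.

Take in order of value per unit:
- A (179/13 per unit): all 13 → value 179, running total 179.00
- C (142/20 per unit): 15 of 20 → value 15×142/20 = 106.5000, running total 285.50
Total 285.50.

285.50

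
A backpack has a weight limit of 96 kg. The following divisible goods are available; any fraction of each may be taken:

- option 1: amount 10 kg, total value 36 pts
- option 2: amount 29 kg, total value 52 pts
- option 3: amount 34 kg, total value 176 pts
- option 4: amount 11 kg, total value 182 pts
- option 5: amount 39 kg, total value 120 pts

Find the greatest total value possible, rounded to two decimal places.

517.59

Take in order of value per unit:
- option 4 (182/11 per unit): all 11 → value 182, running total 182.00
- option 3 (176/34 per unit): all 34 → value 176, running total 358.00
- option 1 (36/10 per unit): all 10 → value 36, running total 394.00
- option 5 (120/39 per unit): all 39 → value 120, running total 514.00
- option 2 (52/29 per unit): 2 of 29 → value 2×52/29 = 3.5862, running total 517.59
Total 517.59.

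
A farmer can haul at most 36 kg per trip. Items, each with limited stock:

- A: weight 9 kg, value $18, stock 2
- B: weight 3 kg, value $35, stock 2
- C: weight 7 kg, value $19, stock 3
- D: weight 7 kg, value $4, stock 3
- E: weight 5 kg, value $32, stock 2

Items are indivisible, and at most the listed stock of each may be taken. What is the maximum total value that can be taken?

Best selections within weight 36 and stock limits:
- 2×B + 2×C + 2×E: weight 30, value 172
- 1×A + 2×B + 1×C + 2×E: weight 32, value 171
Best: $172.

$172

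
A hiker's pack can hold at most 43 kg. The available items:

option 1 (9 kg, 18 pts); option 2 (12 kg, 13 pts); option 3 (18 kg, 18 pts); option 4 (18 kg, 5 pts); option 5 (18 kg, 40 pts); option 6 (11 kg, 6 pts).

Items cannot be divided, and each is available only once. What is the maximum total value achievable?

71 pts

Check high-value combinations within 43 kg:
- option 1+option 2+option 5: weight 9+12+18=39, value 18+13+40=71
- option 1+option 5+option 6: weight 9+18+11=38, value 18+40+6=64
- option 2+option 5+option 6: weight 12+18+11=41, value 13+40+6=59
- option 1+option 5: weight 9+18=27, value 18+40=58
- option 3+option 5: weight 18+18=36, value 18+40=58
Best: 71 pts.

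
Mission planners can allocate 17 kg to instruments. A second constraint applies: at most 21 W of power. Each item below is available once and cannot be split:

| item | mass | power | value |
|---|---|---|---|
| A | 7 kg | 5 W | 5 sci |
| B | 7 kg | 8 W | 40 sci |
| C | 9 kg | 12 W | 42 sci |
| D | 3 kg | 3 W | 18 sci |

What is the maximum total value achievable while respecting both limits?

82 sci

Feasible sets respecting both limits:
- B+C: mass 16, power 20, value 82
- A+B+D: mass 17, power 16, value 63
- C+D: mass 12, power 15, value 60
Best: 82 sci.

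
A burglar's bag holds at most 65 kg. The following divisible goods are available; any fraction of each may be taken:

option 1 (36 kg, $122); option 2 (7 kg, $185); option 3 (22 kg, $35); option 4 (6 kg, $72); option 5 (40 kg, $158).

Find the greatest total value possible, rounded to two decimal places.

455.67

Take in order of value per unit:
- option 2 (185/7 per unit): all 7 → value 185, running total 185.00
- option 4 (72/6 per unit): all 6 → value 72, running total 257.00
- option 5 (158/40 per unit): all 40 → value 158, running total 415.00
- option 1 (122/36 per unit): 12 of 36 → value 12×122/36 = 40.6667, running total 455.67
Total 455.67.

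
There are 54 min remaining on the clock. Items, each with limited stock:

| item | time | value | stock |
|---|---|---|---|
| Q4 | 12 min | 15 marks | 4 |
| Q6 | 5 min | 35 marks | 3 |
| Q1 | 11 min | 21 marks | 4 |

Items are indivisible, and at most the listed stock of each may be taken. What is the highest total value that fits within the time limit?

Best selections within time 54 and stock limits:
- 3×Q6 + 3×Q1: time 48, value 168
- 1×Q4 + 3×Q6 + 2×Q1: time 49, value 162
- 2×Q4 + 3×Q6 + 1×Q1: time 50, value 156
- 2×Q6 + 4×Q1: time 54, value 154
Best: 168 marks.

168 marks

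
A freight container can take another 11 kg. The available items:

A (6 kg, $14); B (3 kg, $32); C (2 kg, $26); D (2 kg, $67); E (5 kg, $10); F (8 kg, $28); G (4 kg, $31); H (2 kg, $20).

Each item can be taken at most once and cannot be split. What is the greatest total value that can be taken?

Check high-value combinations within 11 kg:
- B+C+D+G: weight 3+2+2+4=11, value 32+26+67+31=156
- B+D+G+H: weight 3+2+4+2=11, value 32+67+31+20=150
- B+C+D+H: weight 3+2+2+2=9, value 32+26+67+20=145
- C+D+G+H: weight 2+2+4+2=10, value 26+67+31+20=144
Best: $156.

$156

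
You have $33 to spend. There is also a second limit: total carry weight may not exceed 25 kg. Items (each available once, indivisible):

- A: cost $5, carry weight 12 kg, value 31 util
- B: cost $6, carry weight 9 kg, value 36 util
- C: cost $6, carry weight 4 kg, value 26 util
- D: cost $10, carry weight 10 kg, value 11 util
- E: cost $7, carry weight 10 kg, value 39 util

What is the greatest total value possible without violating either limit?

101 util

Feasible sets respecting both limits:
- B+C+E: cost 19, carry weight 23, value 101
- A+B+C: cost 17, carry weight 25, value 93
- C+D+E: cost 23, carry weight 24, value 76
Best: 101 util.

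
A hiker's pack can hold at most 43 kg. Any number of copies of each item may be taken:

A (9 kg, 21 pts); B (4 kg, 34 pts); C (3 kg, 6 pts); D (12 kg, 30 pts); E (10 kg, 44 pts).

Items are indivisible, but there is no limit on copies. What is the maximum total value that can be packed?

Best value-per-unit is B at 34/4; filling with it alone gives 10×34 = 340.
Optimal mix: 10×B + 1×C → weight 43, value 346.

346 pts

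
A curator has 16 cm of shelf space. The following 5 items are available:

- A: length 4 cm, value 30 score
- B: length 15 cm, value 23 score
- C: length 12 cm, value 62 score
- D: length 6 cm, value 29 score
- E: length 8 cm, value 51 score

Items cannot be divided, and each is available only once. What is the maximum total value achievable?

92 score

Check high-value combinations within 16 cm:
- A+C: length 4+12=16, value 30+62=92
- A+E: length 4+8=12, value 30+51=81
- D+E: length 6+8=14, value 29+51=80
- C: length 12, value 62
Best: 92 score.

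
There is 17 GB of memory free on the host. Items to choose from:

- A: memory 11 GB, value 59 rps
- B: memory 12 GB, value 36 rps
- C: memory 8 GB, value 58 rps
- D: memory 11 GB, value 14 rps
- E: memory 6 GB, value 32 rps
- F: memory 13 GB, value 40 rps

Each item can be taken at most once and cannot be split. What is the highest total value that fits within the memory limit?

Check high-value combinations within 17 GB:
- A+E: memory 11+6=17, value 59+32=91
- C+E: memory 8+6=14, value 58+32=90
- A: memory 11, value 59
Best: 91 rps.

91 rps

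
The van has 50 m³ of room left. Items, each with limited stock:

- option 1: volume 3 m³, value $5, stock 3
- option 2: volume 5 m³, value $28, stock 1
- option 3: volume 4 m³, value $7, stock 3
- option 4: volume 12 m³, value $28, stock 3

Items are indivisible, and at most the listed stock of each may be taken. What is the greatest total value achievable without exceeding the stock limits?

Top feasible selections:
- 3×option 1 + 1×option 2 + 3×option 4: volume 50, value 127
- 1×option 2 + 2×option 3 + 3×option 4: volume 49, value 126
Best: $127.

$127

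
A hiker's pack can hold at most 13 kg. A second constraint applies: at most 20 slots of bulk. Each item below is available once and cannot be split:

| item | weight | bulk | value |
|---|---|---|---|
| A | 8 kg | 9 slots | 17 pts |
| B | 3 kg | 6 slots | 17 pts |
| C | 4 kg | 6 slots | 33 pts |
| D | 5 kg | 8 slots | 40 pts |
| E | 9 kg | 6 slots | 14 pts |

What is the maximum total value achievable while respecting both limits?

Feasible sets respecting both limits:
- B+C+D: weight 12, bulk 20, value 90
- C+D: weight 9, bulk 14, value 73
- A+D: weight 13, bulk 17, value 57
- B+D: weight 8, bulk 14, value 57
Best: 90 pts.

90 pts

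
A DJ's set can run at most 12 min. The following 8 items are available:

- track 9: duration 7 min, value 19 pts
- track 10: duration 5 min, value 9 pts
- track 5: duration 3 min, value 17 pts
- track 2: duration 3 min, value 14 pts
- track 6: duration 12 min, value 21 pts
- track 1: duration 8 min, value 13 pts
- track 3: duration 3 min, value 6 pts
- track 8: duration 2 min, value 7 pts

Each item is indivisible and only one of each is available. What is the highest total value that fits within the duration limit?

Check high-value combinations within 12 min:
- track 5+track 2+track 3+track 8: duration 3+3+3+2=11, value 17+14+6+7=44
- track 9+track 5+track 8: duration 7+3+2=12, value 19+17+7=43
- track 10+track 5+track 2: duration 5+3+3=11, value 9+17+14=40
Best: 44 pts.

44 pts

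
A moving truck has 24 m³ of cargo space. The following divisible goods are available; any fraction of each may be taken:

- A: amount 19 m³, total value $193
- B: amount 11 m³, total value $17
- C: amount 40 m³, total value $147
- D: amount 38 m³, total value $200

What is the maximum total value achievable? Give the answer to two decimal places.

219.32

Take in order of value per unit:
- A (193/19 per unit): all 19 → value 193, running total 193.00
- D (200/38 per unit): 5 of 38 → value 5×200/38 = 26.3158, running total 219.32
Total 219.32.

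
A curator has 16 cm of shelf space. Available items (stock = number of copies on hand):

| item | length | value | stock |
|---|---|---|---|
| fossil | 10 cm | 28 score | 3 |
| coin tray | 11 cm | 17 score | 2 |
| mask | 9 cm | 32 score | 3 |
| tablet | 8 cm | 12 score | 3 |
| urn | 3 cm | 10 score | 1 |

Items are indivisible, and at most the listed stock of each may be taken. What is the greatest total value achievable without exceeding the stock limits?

Best selections within length 16 and stock limits:
- 1×mask + 1×urn: length 12, value 42
- 1×fossil + 1×urn: length 13, value 38
- 1×mask: length 9, value 32
Best: 42 score.

42 score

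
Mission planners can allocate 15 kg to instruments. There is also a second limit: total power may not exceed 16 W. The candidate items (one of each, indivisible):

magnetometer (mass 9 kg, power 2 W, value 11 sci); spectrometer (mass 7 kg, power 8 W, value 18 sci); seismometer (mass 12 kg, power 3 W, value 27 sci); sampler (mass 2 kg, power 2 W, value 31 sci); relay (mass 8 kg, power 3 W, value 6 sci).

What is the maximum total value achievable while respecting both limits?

Feasible sets respecting both limits:
- seismometer+sampler: mass 14, power 5, value 58
- spectrometer+sampler: mass 9, power 10, value 49
- magnetometer+sampler: mass 11, power 4, value 42
- sampler+relay: mass 10, power 5, value 37
Best: 58 sci.

58 sci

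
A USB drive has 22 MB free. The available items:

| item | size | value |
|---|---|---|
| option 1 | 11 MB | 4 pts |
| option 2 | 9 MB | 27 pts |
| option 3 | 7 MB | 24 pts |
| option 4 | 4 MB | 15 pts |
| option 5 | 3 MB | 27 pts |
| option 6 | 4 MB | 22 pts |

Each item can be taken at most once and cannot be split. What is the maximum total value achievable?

This is a 0/1 knapsack; check combinations near the capacity.
- option 2+option 4+option 5+option 6: size 9+4+3+4=20, value 27+15+27+22=91
- option 3+option 4+option 5+option 6: size 7+4+3+4=18, value 24+15+27+22=88
- option 2+option 3+option 5: size 9+7+3=19, value 27+24+27=78
- option 2+option 5+option 6: size 9+3+4=16, value 27+27+22=76
Best: 91 pts.

91 pts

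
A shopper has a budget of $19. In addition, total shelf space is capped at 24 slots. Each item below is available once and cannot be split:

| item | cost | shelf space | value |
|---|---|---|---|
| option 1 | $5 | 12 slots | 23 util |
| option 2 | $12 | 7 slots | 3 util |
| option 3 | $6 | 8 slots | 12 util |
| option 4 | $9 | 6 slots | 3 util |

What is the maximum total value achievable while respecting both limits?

35 util

Feasible sets respecting both limits:
- option 1+option 3: cost 11, shelf space 20, value 35
- option 1+option 2: cost 17, shelf space 19, value 26
- option 1+option 4: cost 14, shelf space 18, value 26
- option 1: cost 5, shelf space 12, value 23
Best: 35 util.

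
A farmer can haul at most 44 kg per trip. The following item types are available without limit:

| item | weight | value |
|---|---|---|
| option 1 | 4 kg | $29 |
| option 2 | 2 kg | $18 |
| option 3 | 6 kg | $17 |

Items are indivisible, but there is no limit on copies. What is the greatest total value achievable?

$396

Best value-per-unit is option 2 at 18/2, and filling with it alone uses weight 22×2=44. No mix of the others beats 22×18 = 396.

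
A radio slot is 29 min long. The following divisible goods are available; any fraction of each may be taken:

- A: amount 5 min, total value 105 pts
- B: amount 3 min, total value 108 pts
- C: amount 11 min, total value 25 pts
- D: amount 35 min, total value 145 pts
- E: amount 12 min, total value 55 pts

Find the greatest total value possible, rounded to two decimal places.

Take in order of value per unit:
- B (108/3 per unit): all 3 → value 108, running total 108.00
- A (105/5 per unit): all 5 → value 105, running total 213.00
- E (55/12 per unit): all 12 → value 55, running total 268.00
- D (145/35 per unit): 9 of 35 → value 9×145/35 = 37.2857, running total 305.29
Total 305.29.

305.29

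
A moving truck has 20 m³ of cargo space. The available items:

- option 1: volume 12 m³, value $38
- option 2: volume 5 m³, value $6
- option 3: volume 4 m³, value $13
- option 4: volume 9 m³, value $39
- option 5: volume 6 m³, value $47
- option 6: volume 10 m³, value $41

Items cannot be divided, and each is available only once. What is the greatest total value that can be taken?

$101

Check high-value combinations within 20 m³:
- option 3+option 5+option 6: volume 4+6+10=20, value 13+47+41=101
- option 3+option 4+option 5: volume 4+9+6=19, value 13+39+47=99
- option 2+option 4+option 5: volume 5+9+6=20, value 6+39+47=92
- option 5+option 6: volume 6+10=16, value 47+41=88
Best: $101.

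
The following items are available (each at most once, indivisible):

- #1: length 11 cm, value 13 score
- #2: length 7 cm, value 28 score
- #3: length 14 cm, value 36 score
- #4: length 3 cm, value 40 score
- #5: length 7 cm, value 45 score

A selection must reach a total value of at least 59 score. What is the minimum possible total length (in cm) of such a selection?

Subsets with value ≥ 59, sorted by total length:
- #4+#5: length 10, value 85
- #2+#4: length 10, value 68
Minimum length: 10 cm.

10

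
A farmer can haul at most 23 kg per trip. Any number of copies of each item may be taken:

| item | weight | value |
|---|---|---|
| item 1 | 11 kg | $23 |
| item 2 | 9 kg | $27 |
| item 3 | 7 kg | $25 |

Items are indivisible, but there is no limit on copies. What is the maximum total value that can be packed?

Best value-per-unit is item 3 at 25/7; filling with it alone gives 3×25 = 75.
Optimal mix: 1×item 2 + 2×item 3 → weight 23, value 77.

$77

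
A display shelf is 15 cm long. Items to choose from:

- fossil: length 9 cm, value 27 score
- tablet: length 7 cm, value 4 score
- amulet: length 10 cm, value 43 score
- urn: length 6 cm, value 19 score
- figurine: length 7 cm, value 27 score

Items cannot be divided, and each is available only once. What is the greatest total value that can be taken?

46 score

Check high-value combinations within 15 cm:
- urn+figurine: length 6+7=13, value 19+27=46
- fossil+urn: length 9+6=15, value 27+19=46
- amulet: length 10, value 43
- tablet+figurine: length 7+7=14, value 4+27=31
- figurine: length 7, value 27
Best: 46 score.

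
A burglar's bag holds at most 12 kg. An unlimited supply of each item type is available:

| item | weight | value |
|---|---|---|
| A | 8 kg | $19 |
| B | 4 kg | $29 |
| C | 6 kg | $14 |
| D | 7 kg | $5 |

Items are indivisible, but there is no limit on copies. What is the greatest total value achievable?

Best value-per-unit is B at 29/4, and filling with it alone uses weight 3×4=12. No mix of the others beats 3×29 = 87.

$87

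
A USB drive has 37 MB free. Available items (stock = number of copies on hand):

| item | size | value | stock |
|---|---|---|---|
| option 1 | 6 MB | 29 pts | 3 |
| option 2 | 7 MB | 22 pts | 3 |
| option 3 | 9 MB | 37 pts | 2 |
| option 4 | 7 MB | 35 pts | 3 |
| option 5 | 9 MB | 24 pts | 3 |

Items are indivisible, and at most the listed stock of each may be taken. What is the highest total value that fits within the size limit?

171 pts

Top feasible selections:
- 1×option 1 + 1×option 3 + 3×option 4: size 36, value 171
- 2×option 1 + 2×option 3 + 1×option 4: size 37, value 167
- 2×option 1 + 1×option 3 + 2×option 4: size 35, value 165
- 1×option 2 + 1×option 3 + 3×option 4: size 37, value 164
Best: 171 pts.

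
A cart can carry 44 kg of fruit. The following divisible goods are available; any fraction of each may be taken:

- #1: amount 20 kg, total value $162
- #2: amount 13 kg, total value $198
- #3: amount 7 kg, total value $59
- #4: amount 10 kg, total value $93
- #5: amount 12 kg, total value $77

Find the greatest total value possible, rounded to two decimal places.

463.40

Take in order of value per unit:
- #2 (198/13 per unit): all 13 → value 198, running total 198.00
- #4 (93/10 per unit): all 10 → value 93, running total 291.00
- #3 (59/7 per unit): all 7 → value 59, running total 350.00
- #1 (162/20 per unit): 14 of 20 → value 14×162/20 = 113.4000, running total 463.40
Total 463.40.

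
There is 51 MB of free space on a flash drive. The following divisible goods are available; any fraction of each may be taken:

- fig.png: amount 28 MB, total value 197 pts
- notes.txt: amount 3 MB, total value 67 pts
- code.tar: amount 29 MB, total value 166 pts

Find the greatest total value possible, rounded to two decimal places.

378.48

Take in order of value per unit:
- notes.txt (67/3 per unit): all 3 → value 67, running total 67.00
- fig.png (197/28 per unit): all 28 → value 197, running total 264.00
- code.tar (166/29 per unit): 20 of 29 → value 20×166/29 = 114.4828, running total 378.48
Total 378.48.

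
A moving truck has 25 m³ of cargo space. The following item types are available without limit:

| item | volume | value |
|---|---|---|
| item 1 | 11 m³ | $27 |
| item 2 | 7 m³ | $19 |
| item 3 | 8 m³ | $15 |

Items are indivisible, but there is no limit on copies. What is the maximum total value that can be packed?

Best value-per-unit is item 2 at 19/7; filling with it alone gives 3×19 = 57.
Optimal mix: 1×item 1 + 2×item 2 → volume 25, value 65.

$65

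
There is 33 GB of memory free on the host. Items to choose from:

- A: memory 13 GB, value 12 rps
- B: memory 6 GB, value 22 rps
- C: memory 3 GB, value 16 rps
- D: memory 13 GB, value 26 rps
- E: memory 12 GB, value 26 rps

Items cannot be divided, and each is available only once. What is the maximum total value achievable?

Check high-value combinations within 33 GB:
- B+D+E: memory 6+13+12=31, value 22+26+26=74
- C+D+E: memory 3+13+12=28, value 16+26+26=68
- B+C+E: memory 6+3+12=21, value 22+16+26=64
- B+C+D: memory 6+3+13=22, value 22+16+26=64
- A+B+E: memory 13+6+12=31, value 12+22+26=60
Best: 74 rps.

74 rps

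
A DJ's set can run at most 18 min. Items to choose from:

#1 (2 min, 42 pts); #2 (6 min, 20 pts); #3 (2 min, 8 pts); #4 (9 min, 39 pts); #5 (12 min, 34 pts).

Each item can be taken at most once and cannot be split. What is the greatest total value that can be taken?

101 pts

Check high-value combinations within 18 min:
- #1+#2+#4: duration 2+6+9=17, value 42+20+39=101
- #1+#3+#4: duration 2+2+9=13, value 42+8+39=89
- #1+#3+#5: duration 2+2+12=16, value 42+8+34=84
- #1+#4: duration 2+9=11, value 42+39=81
- #1+#5: duration 2+12=14, value 42+34=76
Best: 101 pts.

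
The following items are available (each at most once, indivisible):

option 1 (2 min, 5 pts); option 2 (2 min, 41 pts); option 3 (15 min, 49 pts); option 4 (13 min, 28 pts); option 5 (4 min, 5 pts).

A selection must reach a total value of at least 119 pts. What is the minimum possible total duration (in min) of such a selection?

32

Subsets with value ≥ 119, sorted by total duration:
- option 1+option 2+option 3+option 4: duration 32, value 123
- option 2+option 3+option 4+option 5: duration 34, value 123
Minimum duration: 32 min.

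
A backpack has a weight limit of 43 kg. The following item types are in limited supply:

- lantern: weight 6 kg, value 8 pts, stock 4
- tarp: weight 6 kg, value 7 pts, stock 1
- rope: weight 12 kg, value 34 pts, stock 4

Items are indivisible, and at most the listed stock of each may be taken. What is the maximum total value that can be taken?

110 pts

Best selections within weight 43 and stock limits:
- 1×lantern + 3×rope: weight 42, value 110
- 1×tarp + 3×rope: weight 42, value 109
Best: 110 pts.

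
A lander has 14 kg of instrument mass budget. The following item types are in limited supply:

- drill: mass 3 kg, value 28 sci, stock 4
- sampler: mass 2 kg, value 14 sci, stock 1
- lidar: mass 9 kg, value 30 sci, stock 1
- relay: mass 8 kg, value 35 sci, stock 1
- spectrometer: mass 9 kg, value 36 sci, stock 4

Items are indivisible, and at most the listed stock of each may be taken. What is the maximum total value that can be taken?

Best selections within mass 14 and stock limits:
- 4×drill + 1×sampler: mass 14, value 126
- 4×drill: mass 12, value 112
Best: 126 sci.

126 sci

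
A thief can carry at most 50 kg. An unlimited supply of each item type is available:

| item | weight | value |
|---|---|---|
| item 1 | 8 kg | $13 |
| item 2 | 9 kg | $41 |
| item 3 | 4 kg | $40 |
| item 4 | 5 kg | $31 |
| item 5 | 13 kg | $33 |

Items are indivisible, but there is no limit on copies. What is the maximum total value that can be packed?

Best value-per-unit is item 3 at 40/4, and filling with it alone uses weight 12×4=48. No mix of the others beats 12×40 = 480.

$480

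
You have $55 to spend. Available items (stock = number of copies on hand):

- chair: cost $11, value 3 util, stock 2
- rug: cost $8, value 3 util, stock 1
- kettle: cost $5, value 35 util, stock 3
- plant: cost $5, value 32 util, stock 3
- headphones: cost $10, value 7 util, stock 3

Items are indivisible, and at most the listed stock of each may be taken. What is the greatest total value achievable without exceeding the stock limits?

Best selections within cost 55 and stock limits:
- 3×kettle + 3×plant + 2×headphones: cost 50, value 215
- 1×rug + 3×kettle + 3×plant + 1×headphones: cost 48, value 211
- 1×chair + 3×kettle + 3×plant + 1×headphones: cost 51, value 211
Best: 215 util.

215 util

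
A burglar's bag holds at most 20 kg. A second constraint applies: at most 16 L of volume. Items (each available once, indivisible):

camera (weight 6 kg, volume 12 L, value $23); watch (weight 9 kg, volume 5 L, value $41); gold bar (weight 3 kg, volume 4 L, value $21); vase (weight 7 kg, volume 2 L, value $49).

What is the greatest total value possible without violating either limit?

$111

Feasible sets respecting both limits:
- watch+gold bar+vase: weight 19, volume 11, value 111
- watch+vase: weight 16, volume 7, value 90
- camera+vase: weight 13, volume 14, value 72
- gold bar+vase: weight 10, volume 6, value 70
Best: $111.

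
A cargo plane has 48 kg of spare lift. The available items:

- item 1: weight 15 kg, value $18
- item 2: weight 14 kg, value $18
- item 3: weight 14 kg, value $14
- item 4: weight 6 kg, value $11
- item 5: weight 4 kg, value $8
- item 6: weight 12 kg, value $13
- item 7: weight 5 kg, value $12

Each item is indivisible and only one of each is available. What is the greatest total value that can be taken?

$67

Check high-value combinations within 48 kg:
- item 1+item 2+item 4+item 5+item 7: weight 15+14+6+4+5=44, value 18+18+11+8+12=67
- item 2+item 3+item 4+item 5+item 7: weight 14+14+6+4+5=43, value 18+14+11+8+12=63
- item 1+item 3+item 4+item 5+item 7: weight 15+14+6+4+5=44, value 18+14+11+8+12=63
- item 2+item 4+item 5+item 6+item 7: weight 14+6+4+12+5=41, value 18+11+8+13+12=62
- item 1+item 4+item 5+item 6+item 7: weight 15+6+4+12+5=42, value 18+11+8+13+12=62
Best: $67.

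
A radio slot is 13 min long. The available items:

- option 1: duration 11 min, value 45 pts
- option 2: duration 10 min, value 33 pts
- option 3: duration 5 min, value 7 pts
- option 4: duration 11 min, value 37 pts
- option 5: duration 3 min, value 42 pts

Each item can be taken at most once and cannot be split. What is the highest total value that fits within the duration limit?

Check high-value combinations within 13 min:
- option 2+option 5: duration 10+3=13, value 33+42=75
- option 3+option 5: duration 5+3=8, value 7+42=49
- option 1: duration 11, value 45
- option 5: duration 3, value 42
- option 4: duration 11, value 37
Best: 75 pts.

75 pts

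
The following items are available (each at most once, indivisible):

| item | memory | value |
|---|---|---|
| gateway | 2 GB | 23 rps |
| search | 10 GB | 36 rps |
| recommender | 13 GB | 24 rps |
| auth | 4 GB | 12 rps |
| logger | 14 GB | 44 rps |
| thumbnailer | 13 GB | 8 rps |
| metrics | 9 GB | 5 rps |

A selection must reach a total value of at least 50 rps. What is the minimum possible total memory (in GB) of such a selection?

12

Subsets with value ≥ 50, sorted by total memory:
- gateway+search: memory 12, value 59
- gateway+search+auth: memory 16, value 71
- gateway+logger: memory 16, value 67
- auth+logger: memory 18, value 56
Minimum memory: 12 GB.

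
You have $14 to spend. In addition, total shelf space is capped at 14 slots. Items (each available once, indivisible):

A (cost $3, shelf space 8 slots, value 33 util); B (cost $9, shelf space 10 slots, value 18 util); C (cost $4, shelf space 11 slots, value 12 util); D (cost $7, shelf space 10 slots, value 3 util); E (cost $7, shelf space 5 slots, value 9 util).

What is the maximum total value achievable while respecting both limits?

Feasible sets respecting both limits:
- A+E: cost 10, shelf space 13, value 42
- A: cost 3, shelf space 8, value 33
- B: cost 9, shelf space 10, value 18
- C: cost 4, shelf space 11, value 12
Best: 42 util.

42 util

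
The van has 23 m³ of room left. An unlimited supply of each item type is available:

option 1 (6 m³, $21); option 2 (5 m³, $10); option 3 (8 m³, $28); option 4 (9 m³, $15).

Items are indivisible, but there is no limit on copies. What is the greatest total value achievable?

Best value-per-unit is option 1 at 21/6; filling with it alone gives 3×21 = 63.
Optimal mix: 1×option 1 + 2×option 3 → volume 22, value 77.

$77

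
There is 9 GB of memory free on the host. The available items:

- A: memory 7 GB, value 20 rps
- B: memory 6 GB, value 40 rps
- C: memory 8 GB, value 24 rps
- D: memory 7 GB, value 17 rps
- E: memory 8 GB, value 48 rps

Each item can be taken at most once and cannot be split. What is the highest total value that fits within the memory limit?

Check high-value combinations within 9 GB:
- E: memory 8, value 48
- B: memory 6, value 40
- C: memory 8, value 24
Best: 48 rps.

48 rps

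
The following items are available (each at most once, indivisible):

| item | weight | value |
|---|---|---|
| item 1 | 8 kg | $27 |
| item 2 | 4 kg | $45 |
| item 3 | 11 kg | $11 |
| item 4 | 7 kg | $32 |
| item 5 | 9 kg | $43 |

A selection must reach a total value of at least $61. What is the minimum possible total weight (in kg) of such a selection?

11

Subsets with value ≥ 61, sorted by total weight:
- item 2+item 4: weight 11, value 77
- item 1+item 2: weight 12, value 72
- item 2+item 5: weight 13, value 88
- item 4+item 5: weight 16, value 75
Minimum weight: 11 kg.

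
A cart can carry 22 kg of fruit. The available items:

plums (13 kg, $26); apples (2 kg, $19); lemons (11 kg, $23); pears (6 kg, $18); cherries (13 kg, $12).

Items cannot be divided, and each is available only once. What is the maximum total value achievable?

$63

Check high-value combinations within 22 kg:
- plums+apples+pears: weight 13+2+6=21, value 26+19+18=63
- apples+lemons+pears: weight 2+11+6=19, value 19+23+18=60
- apples+pears+cherries: weight 2+6+13=21, value 19+18+12=49
Best: $63.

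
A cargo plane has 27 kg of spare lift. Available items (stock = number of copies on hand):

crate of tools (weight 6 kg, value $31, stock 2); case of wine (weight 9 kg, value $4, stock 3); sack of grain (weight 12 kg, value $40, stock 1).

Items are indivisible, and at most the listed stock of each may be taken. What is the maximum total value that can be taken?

$102

Best selections within weight 27 and stock limits:
- 2×crate of tools + 1×sack of grain: weight 24, value 102
- 1×crate of tools + 1×case of wine + 1×sack of grain: weight 27, value 75
- 1×crate of tools + 1×sack of grain: weight 18, value 71
- 2×crate of tools + 1×case of wine: weight 21, value 66
Best: $102.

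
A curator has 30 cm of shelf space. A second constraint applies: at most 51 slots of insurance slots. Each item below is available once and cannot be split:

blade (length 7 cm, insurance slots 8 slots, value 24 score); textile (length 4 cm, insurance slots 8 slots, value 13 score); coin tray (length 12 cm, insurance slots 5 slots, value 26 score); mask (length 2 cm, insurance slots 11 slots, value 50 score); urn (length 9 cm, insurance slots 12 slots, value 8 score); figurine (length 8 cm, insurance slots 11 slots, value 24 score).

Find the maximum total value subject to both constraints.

Feasible sets respecting both limits:
- blade+coin tray+mask+figurine: length 29, insurance slots 35, value 124
- blade+textile+mask+urn+figurine: length 30, insurance slots 50, value 119
- blade+textile+coin tray+mask: length 25, insurance slots 32, value 113
Best: 124 score.

124 score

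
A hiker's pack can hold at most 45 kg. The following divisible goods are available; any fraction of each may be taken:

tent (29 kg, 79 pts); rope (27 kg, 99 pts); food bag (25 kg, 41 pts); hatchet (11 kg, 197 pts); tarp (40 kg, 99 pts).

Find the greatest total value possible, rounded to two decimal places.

315.07

Take in order of value per unit:
- hatchet (197/11 per unit): all 11 → value 197, running total 197.00
- rope (99/27 per unit): all 27 → value 99, running total 296.00
- tent (79/29 per unit): 7 of 29 → value 7×79/29 = 19.0690, running total 315.07
Total 315.07.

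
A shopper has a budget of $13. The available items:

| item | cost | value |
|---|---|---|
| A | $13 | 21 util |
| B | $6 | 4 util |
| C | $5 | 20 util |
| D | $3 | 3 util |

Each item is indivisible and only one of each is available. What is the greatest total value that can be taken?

Check high-value combinations within $13:
- B+C: cost 6+5=11, value 4+20=24
- C+D: cost 5+3=8, value 20+3=23
- A: cost 13, value 21
- C: cost 5, value 20
- B+D: cost 6+3=9, value 4+3=7
Best: 24 util.

24 util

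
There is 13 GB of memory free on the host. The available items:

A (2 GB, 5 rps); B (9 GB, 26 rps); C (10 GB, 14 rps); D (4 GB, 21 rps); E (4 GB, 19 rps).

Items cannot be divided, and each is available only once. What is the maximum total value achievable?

47 rps

This is a 0/1 knapsack; check combinations near the capacity.
- B+D: memory 9+4=13, value 26+21=47
- A+D+E: memory 2+4+4=10, value 5+21+19=45
- B+E: memory 9+4=13, value 26+19=45
Best: 47 rps.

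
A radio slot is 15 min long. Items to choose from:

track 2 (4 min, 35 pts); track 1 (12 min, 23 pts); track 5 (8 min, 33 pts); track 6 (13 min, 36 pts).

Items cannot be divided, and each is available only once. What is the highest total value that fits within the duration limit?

68 pts

Check high-value combinations within 15 min:
- track 2+track 5: duration 4+8=12, value 35+33=68
- track 6: duration 13, value 36
- track 2: duration 4, value 35
Best: 68 pts.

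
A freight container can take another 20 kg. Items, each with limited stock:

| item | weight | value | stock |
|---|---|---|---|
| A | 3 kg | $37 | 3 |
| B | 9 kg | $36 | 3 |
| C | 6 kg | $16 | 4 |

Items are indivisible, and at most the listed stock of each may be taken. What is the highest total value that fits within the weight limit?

Top feasible selections:
- 3×A + 1×B: weight 18, value 147
- 3×A + 1×C: weight 15, value 127
- 3×A: weight 9, value 111
Best: $147.

$147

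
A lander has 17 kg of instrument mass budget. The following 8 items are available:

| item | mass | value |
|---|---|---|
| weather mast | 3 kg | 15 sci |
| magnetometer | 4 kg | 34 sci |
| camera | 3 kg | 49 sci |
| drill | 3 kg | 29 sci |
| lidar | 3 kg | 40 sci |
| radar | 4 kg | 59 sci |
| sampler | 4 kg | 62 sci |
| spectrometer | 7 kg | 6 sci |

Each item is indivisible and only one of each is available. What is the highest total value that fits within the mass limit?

Check high-value combinations within 17 kg:
- camera+drill+lidar+radar+sampler: mass 3+3+3+4+4=17, value 49+29+40+59+62=239
- weather mast+camera+lidar+radar+sampler: mass 3+3+3+4+4=17, value 15+49+40+59+62=225
- magnetometer+camera+drill+lidar+sampler: mass 4+3+3+3+4=17, value 34+49+29+40+62=214
- weather mast+camera+drill+radar+sampler: mass 3+3+3+4+4=17, value 15+49+29+59+62=214
- magnetometer+camera+drill+lidar+radar: mass 4+3+3+3+4=17, value 34+49+29+40+59=211
Best: 239 sci.

239 sci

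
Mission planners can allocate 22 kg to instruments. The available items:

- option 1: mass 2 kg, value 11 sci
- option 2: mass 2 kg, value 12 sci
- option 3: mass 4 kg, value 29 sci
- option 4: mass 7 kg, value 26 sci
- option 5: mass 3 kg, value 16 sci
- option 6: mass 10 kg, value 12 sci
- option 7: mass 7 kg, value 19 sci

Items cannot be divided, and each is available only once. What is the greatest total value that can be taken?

97 sci

Check high-value combinations within 22 kg:
- option 1+option 2+option 3+option 4+option 7: mass 2+2+4+7+7=22, value 11+12+29+26+19=97
- option 1+option 2+option 3+option 4+option 5: mass 2+2+4+7+3=18, value 11+12+29+26+16=94
- option 3+option 4+option 5+option 7: mass 4+7+3+7=21, value 29+26+16+19=90
- option 1+option 2+option 3+option 5+option 7: mass 2+2+4+3+7=18, value 11+12+29+16+19=87
Best: 97 sci.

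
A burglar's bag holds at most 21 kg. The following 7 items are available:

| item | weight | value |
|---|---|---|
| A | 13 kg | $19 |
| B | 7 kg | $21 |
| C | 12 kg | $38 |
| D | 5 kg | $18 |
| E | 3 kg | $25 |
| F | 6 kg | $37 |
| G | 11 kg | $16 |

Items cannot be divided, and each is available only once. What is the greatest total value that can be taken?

$101

Check high-value combinations within 21 kg:
- B+D+E+F: weight 7+5+3+6=21, value 21+18+25+37=101
- C+E+F: weight 12+3+6=21, value 38+25+37=100
- B+E+F: weight 7+3+6=16, value 21+25+37=83
- C+D+E: weight 12+5+3=20, value 38+18+25=81
- D+E+F: weight 5+3+6=14, value 18+25+37=80
Best: $101.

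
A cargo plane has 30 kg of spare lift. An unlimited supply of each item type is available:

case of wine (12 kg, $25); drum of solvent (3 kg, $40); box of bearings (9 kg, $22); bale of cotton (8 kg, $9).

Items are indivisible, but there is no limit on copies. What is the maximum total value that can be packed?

Best value-per-unit is drum of solvent at 40/3, and filling with it alone uses weight 10×3=30. No mix of the others beats 10×40 = 400.

$400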